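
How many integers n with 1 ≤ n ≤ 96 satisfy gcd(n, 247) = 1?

Prime factors of 247: 13, 19. Count integers ≤ 96 divisible by none of them.
By inclusion–exclusion: 96 − ⌊96/13⌋ − ⌊96/19⌋ + ⌊96/247⌋ = 84.

84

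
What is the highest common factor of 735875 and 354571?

7

Euclid: 735875 = 2·354571 + 26733; 354571 = 13·26733 + 7042; 26733 = 3·7042 + 5607; 7042 = 1·5607 + 1435; 5607 = 3·1435 + 1302; 1435 = 1·1302 + 133; 1302 = 9·133 + 105; 133 = 1·105 + 28; 105 = 3·28 + 21; 28 = 1·21 + 7; 21 = 3·7 + 0. Last nonzero remainder: 7.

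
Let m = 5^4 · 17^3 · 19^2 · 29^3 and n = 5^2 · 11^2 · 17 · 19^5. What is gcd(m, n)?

min exponent per shared prime: 5^2 · 17 · 19^2 = 153425

153425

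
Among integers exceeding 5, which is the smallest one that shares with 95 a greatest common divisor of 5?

10

95 = 5·19. Any k with gcd(k, 95) = 5 is a multiple of 5, say 5s, with s coprime to 19.
Need s > 5/5, so s ≥ 2. First s ≥ 2 with gcd(s, 19) = 1 is s = 2. Thus k = 5·2 = 10.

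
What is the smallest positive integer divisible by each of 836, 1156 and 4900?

836 = 2² · 11 · 19; 1156 = 2² · 17²; 4900 = 2² · 5² · 7²
lcm takes max exponent of each prime: 2² · 5² · 7² · 11 · 17² · 19 = 295964900

295964900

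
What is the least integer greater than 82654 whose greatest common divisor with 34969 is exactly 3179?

gcd(x, 34969) = 3179 forces 3179 | x; write x = 3179s. Then gcd(3179s, 3179·11) = 3179·gcd(s, 11), so need gcd(s, 11) = 1.
3179s > 82654 gives s ≥ 27. The least s ≥ 27 coprime to 11 is 27, so x = 3179·27 = 85833.

85833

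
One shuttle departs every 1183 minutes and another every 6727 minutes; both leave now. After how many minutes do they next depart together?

1136863

1183 = 7 · 13²; 6727 = 7 · 31²
max exponents: 7 · 13² · 31² = 1136863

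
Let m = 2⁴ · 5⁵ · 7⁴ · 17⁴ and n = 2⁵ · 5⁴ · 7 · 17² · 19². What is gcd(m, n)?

min exponent per shared prime: 2⁴ · 5⁴ · 7 · 17² = 20230000

20230000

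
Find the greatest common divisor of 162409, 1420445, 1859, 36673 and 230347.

169

gcd(162409, 1420445): 1420445 = 8·162409 + 121173; 162409 = 1·121173 + 41236; 121173 = 2·41236 + 38701; 41236 = 1·38701 + 2535; 38701 = 15·2535 + 676; 2535 = 3·676 + 507; 676 = 1·507 + 169; 507 = 3·169 + 0 → 169
gcd(169, 1859): 1859 = 11·169 + 0 → 169
gcd(169, 36673): 36673 = 217·169 + 0 → 169
gcd(169, 230347): 230347 = 1363·169 + 0 → 169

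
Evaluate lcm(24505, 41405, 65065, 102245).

lcm(24505, 41405) = 24505·41405/gcd = 1014629525/845 = 1200745
lcm(1200745, 65065) = 1200745·65065/gcd = 78126473425/5915 = 13208195
lcm(13208195, 102245) = 13208195·102245/gcd = 1350471897775/9295 = 145290145

145290145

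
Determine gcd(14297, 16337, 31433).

17

gcd(14297, 16337): 16337 = 1·14297 + 2040; 14297 = 7·2040 + 17; 2040 = 120·17 + 0 → 17
gcd(17, 31433): 31433 = 1849·17 + 0 → 17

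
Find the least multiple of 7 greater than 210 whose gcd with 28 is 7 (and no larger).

217

28 = 7·4. Any a with gcd(a, 28) = 7 is a multiple of 7, say 7s, with s coprime to 4.
Need s > 210/7, so s ≥ 31. First s ≥ 31 with gcd(s, 4) = 1 is s = 31. Thus a = 7·31 = 217.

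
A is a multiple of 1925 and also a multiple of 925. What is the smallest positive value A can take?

71225

gcd first: 1925 = 2·925 + 75; 925 = 12·75 + 25; 75 = 3·25 + 0 → gcd = 25
lcm = 1925·925/gcd = 1780625/25 = 71225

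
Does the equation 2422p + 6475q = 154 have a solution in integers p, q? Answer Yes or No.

Yes

gcd(2422, 6475): 6475 = 2·2422 + 1631; 2422 = 1·1631 + 791; 1631 = 2·791 + 49; 791 = 16·49 + 7; 49 = 7·7 + 0 → 7
7 divides 154, so a solution exists.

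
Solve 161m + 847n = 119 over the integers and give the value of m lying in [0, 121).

6

Euclid: 847 = 5·161 + 42; 161 = 3·42 + 35; 42 = 1·35 + 7; 35 = 5·7 + 0 → gcd = 7; 119 = 7·17.
Back-substitution yields 161·(-21) + 847·(4) = 7, so one solution is m = -21·17 = -357, n = 4·17 = 68.
Solutions in m differ by 847/7 = 121; the one in [0, 121) is -357 mod 121 = 6.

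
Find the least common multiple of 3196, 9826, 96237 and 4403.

2153014164

lcm(3196, 9826) = 3196·9826/gcd = 31403896/34 = 923644
lcm(923644, 96237) = 923644·96237/gcd = 88888727628/289 = 307573452
lcm(307573452, 4403) = 307573452·4403/gcd = 1354245909156/629 = 2153014164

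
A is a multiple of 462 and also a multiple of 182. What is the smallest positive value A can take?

gcd first: 462 = 2·182 + 98; 182 = 1·98 + 84; 98 = 1·84 + 14; 84 = 6·14 + 0 → gcd = 14
lcm = 462·182/gcd = 84084/14 = 6006

6006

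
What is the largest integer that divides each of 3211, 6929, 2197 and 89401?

gcd(3211, 6929): 6929 = 2·3211 + 507; 3211 = 6·507 + 169; 507 = 3·169 + 0 → 169
gcd(169, 2197): 2197 = 13·169 + 0 → 169
gcd(169, 89401): 89401 = 529·169 + 0 → 169

169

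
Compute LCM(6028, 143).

6028 = 2² · 11 · 137; 143 = 11 · 13
max exponents: 2² · 11 · 13 · 137 = 78364

78364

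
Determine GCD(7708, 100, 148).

7708 = 2² · 41 · 47; 100 = 2² · 5²; 148 = 2² · 37
gcd takes min exponent of each prime: 2² = 4

4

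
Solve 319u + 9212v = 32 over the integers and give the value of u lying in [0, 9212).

Euclid: 9212 = 28·319 + 280; 319 = 1·280 + 39; 280 = 7·39 + 7; 39 = 5·7 + 4; 7 = 1·4 + 3; 4 = 1·3 + 1; 3 = 3·1 + 0 → gcd = 1; 32 = 1·32.
Back-substitution yields 319·(2599) + 9212·(-90) = 1, so one solution is u = 2599·32 = 83168, v = -90·32 = -2880.
Solutions in u differ by 9212/1 = 9212; the one in [0, 9212) is 83168 mod 9212 = 260.

260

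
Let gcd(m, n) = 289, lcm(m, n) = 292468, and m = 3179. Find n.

26588

m·n = gcd·lcm = 289·292468 = 84523252, so n = 84523252/3179 = 26588.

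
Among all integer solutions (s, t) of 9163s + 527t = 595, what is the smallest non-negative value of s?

21

gcd(9163, 527) = 17 (Euclid: 9163 = 17·527 + 204; 527 = 2·204 + 119; 204 = 1·119 + 85; 119 = 1·85 + 34; 85 = 2·34 + 17; 34 = 2·17 + 0), and 17 | 595.
Extended Euclid: 9163·(13) + 527·(-226) = 17. Scale by 35: s₀ = 455.
General solution s = s₀ + 31k; reducing mod 31 gives s = 21 (and t = -364).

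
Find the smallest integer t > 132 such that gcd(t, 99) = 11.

143

Multiples of 11 above 132: 11·13, 11·14, … . Need the cofactor coprime to 99/11 = 9.
Checking s = 13, 14, … the first with gcd(s, 9) = 1 is s = 13, giving 143.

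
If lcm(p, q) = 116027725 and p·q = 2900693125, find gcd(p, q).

25

From gcd × lcm = pq: gcd = 2900693125 / 116027725 = 25.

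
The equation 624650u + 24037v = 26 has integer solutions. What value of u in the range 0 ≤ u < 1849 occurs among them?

154

gcd(624650, 24037) = 13 (Euclid: 624650 = 25·24037 + 23725; 24037 = 1·23725 + 312; 23725 = 76·312 + 13; 312 = 24·13 + 0), and 13 | 26.
Extended Euclid: 624650·(77) + 24037·(-2001) = 13. Scale by 2: u₀ = 154.
General solution u = u₀ + 1849t; reducing mod 1849 gives u = 154 (and v = -4002).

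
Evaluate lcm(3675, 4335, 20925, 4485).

88599358575

lcm(3675, 4335) = 3675·4335/gcd = 15931125/15 = 1062075
lcm(1062075, 20925) = 1062075·20925/gcd = 22223919375/75 = 296318925
lcm(296318925, 4485) = 296318925·4485/gcd = 1328990378625/15 = 88599358575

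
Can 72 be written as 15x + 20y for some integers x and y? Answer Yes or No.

By Bézout, 15x + 20y = 72 has integer solutions iff gcd(15, 20) | 72.
Euclid: 20 = 1·15 + 5; 15 = 3·5 + 0. gcd = 5; 72 mod 5 = 2. No.

No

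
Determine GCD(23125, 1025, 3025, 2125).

23125 = 5⁴ · 37; 1025 = 5² · 41; 3025 = 5² · 11²; 2125 = 5³ · 17
gcd takes min exponent of each prime: 5² = 25

25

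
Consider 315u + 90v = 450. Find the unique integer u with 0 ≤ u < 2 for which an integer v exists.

0

Euclid: 315 = 3·90 + 45; 90 = 2·45 + 0 → gcd = 45; 450 = 45·10.
Back-substitution yields 315·(1) + 90·(-3) = 45, so one solution is u = 1·10 = 10, v = -3·10 = -30.
Solutions in u differ by 90/45 = 2; the one in [0, 2) is 10 mod 2 = 0.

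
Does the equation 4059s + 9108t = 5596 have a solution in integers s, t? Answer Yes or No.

No

By Bézout, 4059s + 9108t = 5596 has integer solutions iff gcd(4059, 9108) | 5596.
Euclid: 9108 = 2·4059 + 990; 4059 = 4·990 + 99; 990 = 10·99 + 0. gcd = 99; 5596 mod 99 = 52. No.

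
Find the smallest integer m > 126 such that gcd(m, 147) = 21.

168

gcd(m, 147) = 21 forces 21 | m; write m = 21s. Then gcd(21s, 21·7) = 21·gcd(s, 7), so need gcd(s, 7) = 1.
21s > 126 gives s ≥ 7. The least s ≥ 7 coprime to 7 is 8, so m = 21·8 = 168.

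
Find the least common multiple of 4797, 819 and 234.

67158

lcm(4797, 819) = 4797·819/gcd = 3928743/117 = 33579
lcm(33579, 234) = 33579·234/gcd = 7857486/117 = 67158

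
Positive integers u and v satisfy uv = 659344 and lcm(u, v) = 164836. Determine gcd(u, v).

From gcd × lcm = uv: gcd = 659344 / 164836 = 4.

4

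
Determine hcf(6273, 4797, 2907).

gcd(6273, 4797): 6273 = 1·4797 + 1476; 4797 = 3·1476 + 369; 1476 = 4·369 + 0 → 369
gcd(369, 2907): 2907 = 7·369 + 324; 369 = 1·324 + 45; 324 = 7·45 + 9; 45 = 5·9 + 0 → 9

9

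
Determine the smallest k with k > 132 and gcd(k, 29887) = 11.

154

29887 = 11·2717. Any k with gcd(k, 29887) = 11 is a multiple of 11, say 11s, with s coprime to 2717.
Need s > 132/11, so s ≥ 13. First s ≥ 13 with gcd(s, 2717) = 1 is s = 14. Thus k = 11·14 = 154.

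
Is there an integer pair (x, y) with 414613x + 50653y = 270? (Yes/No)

gcd(414613, 50653): 414613 = 8·50653 + 9389; 50653 = 5·9389 + 3708; 9389 = 2·3708 + 1973; 3708 = 1·1973 + 1735; 1973 = 1·1735 + 238; 1735 = 7·238 + 69; 238 = 3·69 + 31; 69 = 2·31 + 7; 31 = 4·7 + 3; 7 = 2·3 + 1; 3 = 3·1 + 0 → 1
1 divides 270, so a solution exists.

Yes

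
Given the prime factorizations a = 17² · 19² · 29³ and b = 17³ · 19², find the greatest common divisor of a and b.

min exponent per shared prime: 17² · 19² = 104329

104329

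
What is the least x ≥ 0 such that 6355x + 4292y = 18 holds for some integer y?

1034

Reduce mod 4292: 6355x ≡ 18 (mod 4292). With g = gcd(6355, 4292) = 1 dividing 18, divide through: 6355x ≡ 18 (mod 4292).
Since gcd(6355, 4292) = 1, x ≡ 18·(6355)⁻¹ ≡ 1034 (mod 4292). Smallest non-negative: 1034.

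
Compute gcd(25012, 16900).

676

Euclid: 25012 = 1·16900 + 8112; 16900 = 2·8112 + 676; 8112 = 12·676 + 0. Last nonzero remainder: 676.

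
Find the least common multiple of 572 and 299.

13156

572 = 2² · 11 · 13; 299 = 13 · 23
max exponents: 2² · 11 · 13 · 23 = 13156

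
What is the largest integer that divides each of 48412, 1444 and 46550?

38

48412 = 2² · 7² · 13 · 19; 1444 = 2² · 19²; 46550 = 2 · 5² · 7² · 19
gcd takes min exponent of each prime: 2 · 19 = 38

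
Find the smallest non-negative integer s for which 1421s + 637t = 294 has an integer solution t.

2

Euclid: 1421 = 2·637 + 147; 637 = 4·147 + 49; 147 = 3·49 + 0 → gcd = 49; 294 = 49·6.
Back-substitution yields 1421·(-4) + 637·(9) = 49, so one solution is s = -4·6 = -24, t = 9·6 = 54.
Solutions in s differ by 637/49 = 13; the one in [0, 13) is -24 mod 13 = 2.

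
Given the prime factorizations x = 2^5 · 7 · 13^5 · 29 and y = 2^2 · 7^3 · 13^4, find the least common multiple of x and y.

max exponent per prime: 2^5 · 7^3 · 13^5 · 29 = 118184047072

118184047072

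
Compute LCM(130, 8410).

gcd first: 8410 = 64·130 + 90; 130 = 1·90 + 40; 90 = 2·40 + 10; 40 = 4·10 + 0 → gcd = 10
lcm = 130·8410/gcd = 1093300/10 = 109330

109330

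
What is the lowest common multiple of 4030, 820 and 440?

4030 = 2 · 5 · 13 · 31; 820 = 2² · 5 · 41; 440 = 2³ · 5 · 11
lcm takes max exponent of each prime: 2³ · 5 · 11 · 13 · 31 · 41 = 7270120

7270120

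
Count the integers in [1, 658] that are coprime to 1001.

Prime factors of 1001: 7, 11, 13. Count integers ≤ 658 divisible by none of them.
By inclusion–exclusion: 658 − ⌊658/7⌋ − ⌊658/11⌋ − ⌊658/13⌋ + ⌊658/77⌋ + ⌊658/91⌋ + ⌊658/143⌋ − ⌊658/1001⌋ = 474.

474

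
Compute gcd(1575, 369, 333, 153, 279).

9

gcd(1575, 369): 1575 = 4·369 + 99; 369 = 3·99 + 72; 99 = 1·72 + 27; 72 = 2·27 + 18; 27 = 1·18 + 9; 18 = 2·9 + 0 → 9
gcd(9, 333): 333 = 37·9 + 0 → 9
gcd(9, 153): 153 = 17·9 + 0 → 9
gcd(9, 279): 279 = 31·9 + 0 → 9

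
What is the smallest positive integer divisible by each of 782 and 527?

24242

782 = 2 · 17 · 23; 527 = 17 · 31
max exponents: 2 · 17 · 23 · 31 = 24242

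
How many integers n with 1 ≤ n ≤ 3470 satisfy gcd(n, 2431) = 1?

2741

2431 = 11·13·17. Inclusion–exclusion on these primes:
3470 − ⌊3470/11⌋ − ⌊3470/13⌋ − ⌊3470/17⌋ + ⌊3470/143⌋ + ⌊3470/187⌋ + ⌊3470/221⌋ − ⌊3470/2431⌋ = 2741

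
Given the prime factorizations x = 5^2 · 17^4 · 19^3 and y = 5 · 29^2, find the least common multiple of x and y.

max exponent per prime: 5^2 · 17^4 · 19^3 · 29^2 = 12044603082475

12044603082475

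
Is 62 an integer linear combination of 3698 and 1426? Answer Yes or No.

gcd(3698, 1426): 3698 = 2·1426 + 846; 1426 = 1·846 + 580; 846 = 1·580 + 266; 580 = 2·266 + 48; 266 = 5·48 + 26; 48 = 1·26 + 22; 26 = 1·22 + 4; 22 = 5·4 + 2; 4 = 2·2 + 0 → 2
2 divides 62, so a solution exists.

Yes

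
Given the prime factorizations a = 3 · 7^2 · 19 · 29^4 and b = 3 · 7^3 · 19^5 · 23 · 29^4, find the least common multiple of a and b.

41447964483975273

max exponent per prime: 3 · 7^3 · 19^5 · 23 · 29^4 = 41447964483975273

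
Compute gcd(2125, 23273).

Euclid: 23273 = 10·2125 + 2023; 2125 = 1·2023 + 102; 2023 = 19·102 + 85; 102 = 1·85 + 17; 85 = 5·17 + 0. Last nonzero remainder: 17.

17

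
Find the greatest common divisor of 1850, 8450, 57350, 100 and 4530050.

50

1850 = 2 · 5² · 37; 8450 = 2 · 5² · 13²; 57350 = 2 · 5² · 31 · 37; 100 = 2² · 5²; 4530050 = 2 · 5² · 7² · 43²
gcd takes min exponent of each prime: 2 · 5² = 50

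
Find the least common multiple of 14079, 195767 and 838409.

14079 = 3 · 13 · 19²; 195767 = 11 · 13 · 37²; 838409 = 11² · 13² · 41
lcm takes max exponent of each prime: 3 · 11² · 13² · 19² · 37² · 41 = 1243047820443

1243047820443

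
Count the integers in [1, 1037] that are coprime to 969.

617

Prime factors of 969: 3, 17, 19. Count integers ≤ 1037 divisible by none of them.
By inclusion–exclusion: 1037 − ⌊1037/3⌋ − ⌊1037/17⌋ − ⌊1037/19⌋ + ⌊1037/51⌋ + ⌊1037/57⌋ + ⌊1037/323⌋ − ⌊1037/969⌋ = 617.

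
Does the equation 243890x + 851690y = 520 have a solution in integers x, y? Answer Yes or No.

Yes

gcd(243890, 851690): 851690 = 3·243890 + 120020; 243890 = 2·120020 + 3850; 120020 = 31·3850 + 670; 3850 = 5·670 + 500; 670 = 1·500 + 170; 500 = 2·170 + 160; 170 = 1·160 + 10; 160 = 16·10 + 0 → 10
10 divides 520, so a solution exists.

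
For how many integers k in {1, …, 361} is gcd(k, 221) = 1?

314

Prime factors of 221: 13, 17. Count integers ≤ 361 divisible by none of them.
By inclusion–exclusion: 361 − ⌊361/13⌋ − ⌊361/17⌋ + ⌊361/221⌋ = 314.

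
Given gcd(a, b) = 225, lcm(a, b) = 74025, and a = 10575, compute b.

1575

Using ab = gcd(a,b)·lcm(a,b) = 225·74025 = 16655625, we get b = 16655625/10575 = 1575.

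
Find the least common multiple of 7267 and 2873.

gcd first: 7267 = 2·2873 + 1521; 2873 = 1·1521 + 1352; 1521 = 1·1352 + 169; 1352 = 8·169 + 0 → gcd = 169
lcm = 7267·2873/gcd = 20878091/169 = 123539

123539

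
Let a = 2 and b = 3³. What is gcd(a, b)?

min exponent per shared prime: (none) = 1

1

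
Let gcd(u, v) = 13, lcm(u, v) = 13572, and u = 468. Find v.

u·v = gcd·lcm = 13·13572 = 176436, so v = 176436/468 = 377.

377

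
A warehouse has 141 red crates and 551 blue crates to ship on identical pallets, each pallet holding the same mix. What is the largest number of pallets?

141 = 3 · 47
551 = 19 · 29
Common: 1 = 1

1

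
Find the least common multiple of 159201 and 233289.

159201 = 3² · 7² · 19²; 233289 = 3² · 7² · 23²
max exponents: 3² · 7² · 19² · 23² = 84217329

84217329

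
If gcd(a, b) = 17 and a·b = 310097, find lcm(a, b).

18241

gcd·lcm = product, so lcm = 310097/17 = 18241.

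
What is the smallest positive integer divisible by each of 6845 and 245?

gcd first: 6845 = 27·245 + 230; 245 = 1·230 + 15; 230 = 15·15 + 5; 15 = 3·5 + 0 → gcd = 5
lcm = 6845·245/gcd = 1677025/5 = 335405

335405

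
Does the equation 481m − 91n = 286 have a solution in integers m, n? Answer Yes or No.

Yes

By Bézout, 481m − 91n = 286 has integer solutions iff gcd(481, 91) | 286.
Euclid: 481 = 5·91 + 26; 91 = 3·26 + 13; 26 = 2·13 + 0. gcd = 13; 286 mod 13 = 0. Yes.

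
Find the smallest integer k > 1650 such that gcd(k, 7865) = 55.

1705

gcd(k, 7865) = 55 forces 55 | k; write k = 55s. Then gcd(55s, 55·143) = 55·gcd(s, 143), so need gcd(s, 143) = 1.
55s > 1650 gives s ≥ 31. The least s ≥ 31 coprime to 143 is 31, so k = 55·31 = 1705.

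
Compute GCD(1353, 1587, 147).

3

1353 = 3 · 11 · 41; 1587 = 3 · 23²; 147 = 3 · 7²
gcd takes min exponent of each prime: 3 = 3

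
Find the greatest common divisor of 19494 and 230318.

Euclid: 230318 = 11·19494 + 15884; 19494 = 1·15884 + 3610; 15884 = 4·3610 + 1444; 3610 = 2·1444 + 722; 1444 = 2·722 + 0. Last nonzero remainder: 722.

722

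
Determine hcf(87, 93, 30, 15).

3

gcd(87, 93): 93 = 1·87 + 6; 87 = 14·6 + 3; 6 = 2·3 + 0 → 3
gcd(3, 30): 30 = 10·3 + 0 → 3
gcd(3, 15): 15 = 5·3 + 0 → 3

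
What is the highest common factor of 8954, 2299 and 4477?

8954 = 2 · 11² · 37; 2299 = 11² · 19; 4477 = 11² · 37
gcd takes min exponent of each prime: 11² = 121

121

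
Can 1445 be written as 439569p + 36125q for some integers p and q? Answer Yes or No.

Yes

By Bézout, 439569p + 36125q = 1445 has integer solutions iff gcd(439569, 36125) | 1445.
Euclid: 439569 = 12·36125 + 6069; 36125 = 5·6069 + 5780; 6069 = 1·5780 + 289; 5780 = 20·289 + 0. gcd = 289; 1445 mod 289 = 0. Yes.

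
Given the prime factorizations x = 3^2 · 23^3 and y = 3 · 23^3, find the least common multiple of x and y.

109503

max exponent per prime: 3^2 · 23^3 = 109503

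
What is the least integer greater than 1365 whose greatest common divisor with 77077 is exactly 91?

1456

Multiples of 91 above 1365: 91·16, 91·17, … . Need the cofactor coprime to 77077/91 = 847.
Checking s = 16, 17, … the first with gcd(s, 847) = 1 is s = 16, giving 1456.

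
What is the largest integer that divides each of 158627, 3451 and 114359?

119

158627 = 7 · 17 · 31 · 43; 3451 = 7 · 17 · 29; 114359 = 7 · 17 · 31²
gcd takes min exponent of each prime: 7 · 17 = 119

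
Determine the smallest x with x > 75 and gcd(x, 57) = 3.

78

gcd(x, 57) = 3 forces 3 | x; write x = 3s. Then gcd(3s, 3·19) = 3·gcd(s, 19), so need gcd(s, 19) = 1.
3s > 75 gives s ≥ 26. The least s ≥ 26 coprime to 19 is 26, so x = 3·26 = 78.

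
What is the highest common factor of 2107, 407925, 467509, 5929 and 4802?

49

2107 = 7² · 43; 407925 = 3² · 5² · 7² · 37; 467509 = 7³ · 29 · 47; 5929 = 7² · 11²; 4802 = 2 · 7⁴
gcd takes min exponent of each prime: 7² = 49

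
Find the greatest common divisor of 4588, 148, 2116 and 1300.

gcd(4588, 148): 4588 = 31·148 + 0 → 148
gcd(148, 2116): 2116 = 14·148 + 44; 148 = 3·44 + 16; 44 = 2·16 + 12; 16 = 1·12 + 4; 12 = 3·4 + 0 → 4
gcd(4, 1300): 1300 = 325·4 + 0 → 4

4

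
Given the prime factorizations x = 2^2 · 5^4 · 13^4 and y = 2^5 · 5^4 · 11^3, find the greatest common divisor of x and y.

min exponent per shared prime: 2^2 · 5^4 = 2500

2500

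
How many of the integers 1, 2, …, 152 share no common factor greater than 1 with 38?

72

Prime factors of 38: 2, 19. Count integers ≤ 152 divisible by none of them.
By inclusion–exclusion: 152 − ⌊152/2⌋ − ⌊152/19⌋ + ⌊152/38⌋ = 72.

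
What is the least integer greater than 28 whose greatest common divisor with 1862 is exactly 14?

1862 = 14·133. Any x with gcd(x, 1862) = 14 is a multiple of 14, say 14s, with s coprime to 133.
Need s > 28/14, so s ≥ 3. First s ≥ 3 with gcd(s, 133) = 1 is s = 3. Thus x = 14·3 = 42.

42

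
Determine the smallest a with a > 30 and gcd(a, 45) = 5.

35

45 = 5·9. Any a with gcd(a, 45) = 5 is a multiple of 5, say 5s, with s coprime to 9.
Need s > 30/5, so s ≥ 7. First s ≥ 7 with gcd(s, 9) = 1 is s = 7. Thus a = 5·7 = 35.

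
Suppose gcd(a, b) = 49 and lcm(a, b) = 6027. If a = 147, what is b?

2009

a·b = gcd·lcm = 49·6027 = 295323, so b = 295323/147 = 2009.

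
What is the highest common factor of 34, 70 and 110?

34 = 2 · 17; 70 = 2 · 5 · 7; 110 = 2 · 5 · 11
gcd takes min exponent of each prime: 2 = 2

2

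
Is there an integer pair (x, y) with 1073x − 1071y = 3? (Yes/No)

Yes

By Bézout, 1073x − 1071y = 3 has integer solutions iff gcd(1073, 1071) | 3.
Euclid: 1073 = 1·1071 + 2; 1071 = 535·2 + 1; 2 = 2·1 + 0. gcd = 1; 3 mod 1 = 0. Yes.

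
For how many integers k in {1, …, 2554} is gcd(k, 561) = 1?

1457

561 = 3·11·17. Inclusion–exclusion on these primes:
2554 − ⌊2554/3⌋ − ⌊2554/11⌋ − ⌊2554/17⌋ + ⌊2554/33⌋ + ⌊2554/51⌋ + ⌊2554/187⌋ − ⌊2554/561⌋ = 1457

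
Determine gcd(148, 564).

4

148 = 2² · 37
564 = 2² · 3 · 47
Common: 2² = 4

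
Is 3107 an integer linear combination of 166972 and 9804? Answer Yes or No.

No

By Bézout, 166972x − 9804y = 3107 has integer solutions iff gcd(166972, 9804) | 3107.
Euclid: 166972 = 17·9804 + 304; 9804 = 32·304 + 76; 304 = 4·76 + 0. gcd = 76; 3107 mod 76 = 67. No.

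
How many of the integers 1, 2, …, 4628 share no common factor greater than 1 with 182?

Prime factors of 182: 2, 7, 13. Count integers ≤ 4628 divisible by none of them.
By inclusion–exclusion: 4628 − ⌊4628/2⌋ − ⌊4628/7⌋ − ⌊4628/13⌋ + ⌊4628/14⌋ + ⌊4628/26⌋ + ⌊4628/91⌋ − ⌊4628/182⌋ = 1830.

1830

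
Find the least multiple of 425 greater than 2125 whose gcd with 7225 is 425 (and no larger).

2550

Multiples of 425 above 2125: 425·6, 425·7, … . Need the cofactor coprime to 7225/425 = 17.
Checking s = 6, 7, … the first with gcd(s, 17) = 1 is s = 6, giving 2550.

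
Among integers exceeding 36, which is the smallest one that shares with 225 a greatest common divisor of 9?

54

Multiples of 9 above 36: 9·5, 9·6, … . Need the cofactor coprime to 225/9 = 25.
Checking s = 5, 6, … the first with gcd(s, 25) = 1 is s = 6, giving 54.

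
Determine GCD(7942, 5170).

22

Euclid: 7942 = 1·5170 + 2772; 5170 = 1·2772 + 2398; 2772 = 1·2398 + 374; 2398 = 6·374 + 154; 374 = 2·154 + 66; 154 = 2·66 + 22; 66 = 3·22 + 0. Last nonzero remainder: 22.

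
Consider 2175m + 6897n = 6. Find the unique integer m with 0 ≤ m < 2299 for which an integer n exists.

482

Reduce mod 6897: 2175m ≡ 6 (mod 6897). With g = gcd(2175, 6897) = 3 dividing 6, divide through: 725m ≡ 2 (mod 2299).
Since gcd(725, 2299) = 1, m ≡ 2·(725)⁻¹ ≡ 482 (mod 2299). Smallest non-negative: 482.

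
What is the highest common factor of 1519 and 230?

1

Euclid: 1519 = 6·230 + 139; 230 = 1·139 + 91; 139 = 1·91 + 48; 91 = 1·48 + 43; 48 = 1·43 + 5; 43 = 8·5 + 3; 5 = 1·3 + 2; 3 = 1·2 + 1; 2 = 2·1 + 0. Last nonzero remainder: 1.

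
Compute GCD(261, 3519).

Euclid: 3519 = 13·261 + 126; 261 = 2·126 + 9; 126 = 14·9 + 0. Last nonzero remainder: 9.

9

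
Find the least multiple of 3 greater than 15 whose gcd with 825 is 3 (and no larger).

18

825 = 3·275. Any x with gcd(x, 825) = 3 is a multiple of 3, say 3s, with s coprime to 275.
Need s > 15/3, so s ≥ 6. First s ≥ 6 with gcd(s, 275) = 1 is s = 6. Thus x = 3·6 = 18.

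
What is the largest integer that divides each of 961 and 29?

1

Euclid: 961 = 33·29 + 4; 29 = 7·4 + 1; 4 = 4·1 + 0. Last nonzero remainder: 1.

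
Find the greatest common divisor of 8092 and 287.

Euclid: 8092 = 28·287 + 56; 287 = 5·56 + 7; 56 = 8·7 + 0. Last nonzero remainder: 7.

7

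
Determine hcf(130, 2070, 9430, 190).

10

gcd(130, 2070): 2070 = 15·130 + 120; 130 = 1·120 + 10; 120 = 12·10 + 0 → 10
gcd(10, 9430): 9430 = 943·10 + 0 → 10
gcd(10, 190): 190 = 19·10 + 0 → 10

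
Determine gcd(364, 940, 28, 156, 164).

364 = 2² · 7 · 13; 940 = 2² · 5 · 47; 28 = 2² · 7; 156 = 2² · 3 · 13; 164 = 2² · 41
gcd takes min exponent of each prime: 2² = 4

4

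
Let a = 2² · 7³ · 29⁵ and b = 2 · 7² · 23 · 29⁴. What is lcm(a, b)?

647249817844

max exponent per prime: 2² · 7³ · 23 · 29⁵ = 647249817844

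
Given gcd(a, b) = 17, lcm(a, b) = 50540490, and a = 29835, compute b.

28798

Using ab = gcd(a,b)·lcm(a,b) = 17·50540490 = 859188330, we get b = 859188330/29835 = 28798.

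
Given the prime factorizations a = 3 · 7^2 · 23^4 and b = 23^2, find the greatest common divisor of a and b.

529

min exponent per shared prime: 23^2 = 529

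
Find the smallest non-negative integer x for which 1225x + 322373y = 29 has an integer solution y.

Euclid: 322373 = 263·1225 + 198; 1225 = 6·198 + 37; 198 = 5·37 + 13; 37 = 2·13 + 11; 13 = 1·11 + 2; 11 = 5·2 + 1; 2 = 2·1 + 0 → gcd = 1; 29 = 1·29.
Back-substitution yields 1225·(148160) + 322373·(-563) = 1, so one solution is x = 148160·29 = 4296640, y = -563·29 = -16327.
Solutions in x differ by 322373/1 = 322373; the one in [0, 322373) is 4296640 mod 322373 = 105791.

105791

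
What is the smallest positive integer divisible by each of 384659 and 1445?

1923295

384659 = 11³ · 17²; 1445 = 5 · 17²
max exponents: 5 · 11³ · 17² = 1923295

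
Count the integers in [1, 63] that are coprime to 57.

40

57 = 3·19. Inclusion–exclusion on these primes:
63 − ⌊63/3⌋ − ⌊63/19⌋ + ⌊63/57⌋ = 40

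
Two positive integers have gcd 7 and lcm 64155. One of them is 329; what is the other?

Using ab = gcd(a,b)·lcm(a,b) = 7·64155 = 449085, we get b = 449085/329 = 1365.

1365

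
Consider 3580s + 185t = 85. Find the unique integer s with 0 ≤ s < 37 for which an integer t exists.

Reduce mod 185: 3580s ≡ 85 (mod 185). With g = gcd(3580, 185) = 5 dividing 85, divide through: 716s ≡ 17 (mod 37).
Since gcd(716, 37) = 1, s ≡ 17·(716)⁻¹ ≡ 7 (mod 37). Smallest non-negative: 7.

7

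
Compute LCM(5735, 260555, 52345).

100926760915

5735 = 5 · 31 · 37; 260555 = 5 · 31 · 41²; 52345 = 5 · 19² · 29
lcm takes max exponent of each prime: 5 · 19² · 29 · 31 · 37 · 41² = 100926760915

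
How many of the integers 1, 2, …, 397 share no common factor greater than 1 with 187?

340

Prime factors of 187: 11, 17. Count integers ≤ 397 divisible by none of them.
By inclusion–exclusion: 397 − ⌊397/11⌋ − ⌊397/17⌋ + ⌊397/187⌋ = 340.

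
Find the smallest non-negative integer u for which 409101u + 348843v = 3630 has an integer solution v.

139

gcd(409101, 348843) = 363 (Euclid: 409101 = 1·348843 + 60258; 348843 = 5·60258 + 47553; 60258 = 1·47553 + 12705; 47553 = 3·12705 + 9438; 12705 = 1·9438 + 3267; 9438 = 2·3267 + 2904; 3267 = 1·2904 + 363; 2904 = 8·363 + 0), and 363 | 3630.
Extended Euclid: 409101·(110) + 348843·(-129) = 363. Scale by 10: u₀ = 1100.
General solution u = u₀ + 961t; reducing mod 961 gives u = 139 (and v = -163).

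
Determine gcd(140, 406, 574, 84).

gcd(140, 406): 406 = 2·140 + 126; 140 = 1·126 + 14; 126 = 9·14 + 0 → 14
gcd(14, 574): 574 = 41·14 + 0 → 14
gcd(14, 84): 84 = 6·14 + 0 → 14

14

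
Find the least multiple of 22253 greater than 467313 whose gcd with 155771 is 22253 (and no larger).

gcd(a, 155771) = 22253 forces 22253 | a; write a = 22253s. Then gcd(22253s, 22253·7) = 22253·gcd(s, 7), so need gcd(s, 7) = 1.
22253s > 467313 gives s ≥ 22. The least s ≥ 22 coprime to 7 is 22, so a = 22253·22 = 489566.

489566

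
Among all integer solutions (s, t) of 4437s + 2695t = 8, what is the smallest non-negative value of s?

2169

Reduce mod 2695: 4437s ≡ 8 (mod 2695). With g = gcd(4437, 2695) = 1 dividing 8, divide through: 4437s ≡ 8 (mod 2695).
Since gcd(4437, 2695) = 1, s ≡ 8·(4437)⁻¹ ≡ 2169 (mod 2695). Smallest non-negative: 2169.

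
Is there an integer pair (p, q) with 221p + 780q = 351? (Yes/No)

Yes

By Bézout, 221p + 780q = 351 has integer solutions iff gcd(221, 780) | 351.
Euclid: 780 = 3·221 + 117; 221 = 1·117 + 104; 117 = 1·104 + 13; 104 = 8·13 + 0. gcd = 13; 351 mod 13 = 0. Yes.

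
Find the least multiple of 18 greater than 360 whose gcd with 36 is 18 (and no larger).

gcd(k, 36) = 18 forces 18 | k; write k = 18s. Then gcd(18s, 18·2) = 18·gcd(s, 2), so need gcd(s, 2) = 1.
18s > 360 gives s ≥ 21. The least s ≥ 21 coprime to 2 is 21, so k = 18·21 = 378.

378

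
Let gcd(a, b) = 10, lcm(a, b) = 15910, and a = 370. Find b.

Using ab = gcd(a,b)·lcm(a,b) = 10·15910 = 159100, we get b = 159100/370 = 430.

430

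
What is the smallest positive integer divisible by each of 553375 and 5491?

553375 = 5³ · 19 · 233; 5491 = 17² · 19
max exponents: 5³ · 17² · 19 · 233 = 159925375

159925375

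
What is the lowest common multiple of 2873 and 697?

117793

2873 = 13² · 17; 697 = 17 · 41
max exponents: 13² · 17 · 41 = 117793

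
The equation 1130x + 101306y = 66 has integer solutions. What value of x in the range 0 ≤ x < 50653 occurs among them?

Euclid: 101306 = 89·1130 + 736; 1130 = 1·736 + 394; 736 = 1·394 + 342; 394 = 1·342 + 52; 342 = 6·52 + 30; 52 = 1·30 + 22; 30 = 1·22 + 8; 22 = 2·8 + 6; 8 = 1·6 + 2; 6 = 3·2 + 0 → gcd = 2; 66 = 2·33.
Back-substitution yields 1130·(-13627) + 101306·(152) = 2, so one solution is x = -13627·33 = -449691, y = 152·33 = 5016.
Solutions in x differ by 101306/2 = 50653; the one in [0, 50653) is -449691 mod 50653 = 6186.

6186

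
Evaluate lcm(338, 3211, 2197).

83486

338 = 2 · 13²; 3211 = 13² · 19; 2197 = 13³
lcm takes max exponent of each prime: 2 · 13³ · 19 = 83486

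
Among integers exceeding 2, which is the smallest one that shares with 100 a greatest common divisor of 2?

Multiples of 2 above 2: 2·2, 2·3, … . Need the cofactor coprime to 100/2 = 50.
Checking s = 2, 3, … the first with gcd(s, 50) = 1 is s = 3, giving 6.

6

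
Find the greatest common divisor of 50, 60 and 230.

gcd(50, 60): 60 = 1·50 + 10; 50 = 5·10 + 0 → 10
gcd(10, 230): 230 = 23·10 + 0 → 10

10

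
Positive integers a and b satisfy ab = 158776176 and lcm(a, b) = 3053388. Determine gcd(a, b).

gcd·lcm = product, so gcd = 158776176/3053388 = 52.

52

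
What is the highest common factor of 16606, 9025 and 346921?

16606 = 2 · 19² · 23; 9025 = 5² · 19²; 346921 = 19² · 31²
gcd takes min exponent of each prime: 19² = 361

361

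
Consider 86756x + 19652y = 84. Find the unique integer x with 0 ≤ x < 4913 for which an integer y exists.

1013

gcd(86756, 19652) = 4 (Euclid: 86756 = 4·19652 + 8148; 19652 = 2·8148 + 3356; 8148 = 2·3356 + 1436; 3356 = 2·1436 + 484; 1436 = 2·484 + 468; 484 = 1·468 + 16; 468 = 29·16 + 4; 16 = 4·4 + 0), and 4 | 84.
Extended Euclid: 86756·(1218) + 19652·(-5377) = 4. Scale by 21: x₀ = 25578.
General solution x = x₀ + 4913t; reducing mod 4913 gives x = 1013 (and y = -4472).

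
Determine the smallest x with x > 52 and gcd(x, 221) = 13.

gcd(x, 221) = 13 forces 13 | x; write x = 13s. Then gcd(13s, 13·17) = 13·gcd(s, 17), so need gcd(s, 17) = 1.
13s > 52 gives s ≥ 5. The least s ≥ 5 coprime to 17 is 5, so x = 13·5 = 65.

65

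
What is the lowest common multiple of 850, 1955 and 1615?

371450

lcm(850, 1955) = 850·1955/gcd = 1661750/85 = 19550
lcm(19550, 1615) = 19550·1615/gcd = 31573250/85 = 371450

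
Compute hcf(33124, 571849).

1

33124 = 2² · 7² · 13²
571849 = 23³ · 47
Common: 1 = 1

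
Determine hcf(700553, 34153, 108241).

gcd(700553, 34153): 700553 = 20·34153 + 17493; 34153 = 1·17493 + 16660; 17493 = 1·16660 + 833; 16660 = 20·833 + 0 → 833
gcd(833, 108241): 108241 = 129·833 + 784; 833 = 1·784 + 49; 784 = 16·49 + 0 → 49

49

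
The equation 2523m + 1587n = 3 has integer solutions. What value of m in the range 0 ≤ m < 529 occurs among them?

39

Euclid: 2523 = 1·1587 + 936; 1587 = 1·936 + 651; 936 = 1·651 + 285; 651 = 2·285 + 81; 285 = 3·81 + 42; 81 = 1·42 + 39; 42 = 1·39 + 3; 39 = 13·3 + 0 → gcd = 3; 3 = 3·1.
Back-substitution yields 2523·(39) + 1587·(-62) = 3, so one solution is m = 39·1 = 39, n = -62·1 = -62.
Solutions in m differ by 1587/3 = 529; the one in [0, 529) is 39 mod 529 = 39.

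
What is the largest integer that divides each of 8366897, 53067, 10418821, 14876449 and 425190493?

gcd(8366897, 53067): 8366897 = 157·53067 + 35378; 53067 = 1·35378 + 17689; 35378 = 2·17689 + 0 → 17689
gcd(17689, 10418821): 10418821 = 589·17689 + 0 → 17689
gcd(17689, 14876449): 14876449 = 841·17689 + 0 → 17689
gcd(17689, 425190493): 425190493 = 24037·17689 + 0 → 17689

17689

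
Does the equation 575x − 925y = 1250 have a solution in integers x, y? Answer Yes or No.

Yes

By Bézout, 575x − 925y = 1250 has integer solutions iff gcd(575, 925) | 1250.
Euclid: 925 = 1·575 + 350; 575 = 1·350 + 225; 350 = 1·225 + 125; 225 = 1·125 + 100; 125 = 1·100 + 25; 100 = 4·25 + 0. gcd = 25; 1250 mod 25 = 0. Yes.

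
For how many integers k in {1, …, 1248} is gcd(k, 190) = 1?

Prime factors of 190: 2, 5, 19. Count integers ≤ 1248 divisible by none of them.
By inclusion–exclusion: 1248 − ⌊1248/2⌋ − ⌊1248/5⌋ − ⌊1248/19⌋ + ⌊1248/10⌋ + ⌊1248/38⌋ + ⌊1248/95⌋ − ⌊1248/190⌋ = 473.

473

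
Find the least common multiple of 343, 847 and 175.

lcm(343, 847) = 343·847/gcd = 290521/7 = 41503
lcm(41503, 175) = 41503·175/gcd = 7263025/7 = 1037575

1037575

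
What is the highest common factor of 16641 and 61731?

9

16641 = 3² · 43²
61731 = 3² · 19³
Common: 3² = 9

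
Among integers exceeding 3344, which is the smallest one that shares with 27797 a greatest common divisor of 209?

3553

Multiples of 209 above 3344: 209·17, 209·18, … . Need the cofactor coprime to 27797/209 = 133.
Checking s = 17, 18, … the first with gcd(s, 133) = 1 is s = 17, giving 3553.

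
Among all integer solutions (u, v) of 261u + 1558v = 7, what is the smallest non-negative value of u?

979

Euclid: 1558 = 5·261 + 253; 261 = 1·253 + 8; 253 = 31·8 + 5; 8 = 1·5 + 3; 5 = 1·3 + 2; 3 = 1·2 + 1; 2 = 2·1 + 0 → gcd = 1; 7 = 1·7.
Back-substitution yields 261·(585) + 1558·(-98) = 1, so one solution is u = 585·7 = 4095, v = -98·7 = -686.
Solutions in u differ by 1558/1 = 1558; the one in [0, 1558) is 4095 mod 1558 = 979.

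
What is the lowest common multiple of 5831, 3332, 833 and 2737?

5831 = 7³ · 17; 3332 = 2² · 7² · 17; 833 = 7² · 17; 2737 = 7 · 17 · 23
lcm takes max exponent of each prime: 2² · 7³ · 17 · 23 = 536452

536452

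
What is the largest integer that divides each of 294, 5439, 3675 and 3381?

147

gcd(294, 5439): 5439 = 18·294 + 147; 294 = 2·147 + 0 → 147
gcd(147, 3675): 3675 = 25·147 + 0 → 147
gcd(147, 3381): 3381 = 23·147 + 0 → 147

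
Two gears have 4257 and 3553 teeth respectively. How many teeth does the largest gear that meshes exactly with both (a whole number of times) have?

11

Euclid: 4257 = 1·3553 + 704; 3553 = 5·704 + 33; 704 = 21·33 + 11; 33 = 3·11 + 0. Last nonzero remainder: 11.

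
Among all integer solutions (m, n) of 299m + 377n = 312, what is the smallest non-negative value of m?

Reduce mod 377: 299m ≡ 312 (mod 377). With g = gcd(299, 377) = 13 dividing 312, divide through: 23m ≡ 24 (mod 29).
Since gcd(23, 29) = 1, m ≡ 24·(23)⁻¹ ≡ 25 (mod 29). Smallest non-negative: 25.

25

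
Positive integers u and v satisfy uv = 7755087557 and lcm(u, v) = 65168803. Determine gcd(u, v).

119

From gcd × lcm = uv: gcd = 7755087557 / 65168803 = 119.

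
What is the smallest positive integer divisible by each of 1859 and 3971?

671099

gcd first: 3971 = 2·1859 + 253; 1859 = 7·253 + 88; 253 = 2·88 + 77; 88 = 1·77 + 11; 77 = 7·11 + 0 → gcd = 11
lcm = 1859·3971/gcd = 7382089/11 = 671099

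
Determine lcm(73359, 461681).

73359 = 3³ · 11 · 13 · 19; 461681 = 11 · 19 · 47²
max exponents: 3³ · 11 · 13 · 19 · 47² = 162050031

162050031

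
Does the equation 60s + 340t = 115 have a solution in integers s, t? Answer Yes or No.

No

By Bézout, 60s + 340t = 115 has integer solutions iff gcd(60, 340) | 115.
Euclid: 340 = 5·60 + 40; 60 = 1·40 + 20; 40 = 2·20 + 0. gcd = 20; 115 mod 20 = 15. No.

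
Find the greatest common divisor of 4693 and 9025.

361

Euclid: 9025 = 1·4693 + 4332; 4693 = 1·4332 + 361; 4332 = 12·361 + 0. Last nonzero remainder: 361.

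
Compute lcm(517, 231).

517 = 11 · 47; 231 = 3 · 7 · 11
max exponents: 3 · 7 · 11 · 47 = 10857

10857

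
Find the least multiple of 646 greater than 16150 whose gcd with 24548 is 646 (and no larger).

17442

Multiples of 646 above 16150: 646·26, 646·27, … . Need the cofactor coprime to 24548/646 = 38.
Checking s = 26, 27, … the first with gcd(s, 38) = 1 is s = 27, giving 17442.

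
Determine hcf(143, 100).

1

Euclid: 143 = 1·100 + 43; 100 = 2·43 + 14; 43 = 3·14 + 1; 14 = 14·1 + 0. Last nonzero remainder: 1.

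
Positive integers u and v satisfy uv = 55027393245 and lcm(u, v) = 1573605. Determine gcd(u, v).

34969

gcd·lcm = product, so gcd = 55027393245/1573605 = 34969.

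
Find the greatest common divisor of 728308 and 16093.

133

728308 = 2² · 7 · 19 · 37²
16093 = 7 · 11² · 19
Common: 7 · 19 = 133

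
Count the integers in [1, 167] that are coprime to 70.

70 = 2·5·7. Inclusion–exclusion on these primes:
167 − ⌊167/2⌋ − ⌊167/5⌋ − ⌊167/7⌋ + ⌊167/10⌋ + ⌊167/14⌋ + ⌊167/35⌋ − ⌊167/70⌋ = 57

57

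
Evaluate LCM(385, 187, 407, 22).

385 = 5 · 7 · 11; 187 = 11 · 17; 407 = 11 · 37; 22 = 2 · 11
lcm takes max exponent of each prime: 2 · 5 · 7 · 11 · 17 · 37 = 484330

484330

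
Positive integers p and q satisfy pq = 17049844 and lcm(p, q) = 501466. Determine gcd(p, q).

From gcd × lcm = pq: gcd = 17049844 / 501466 = 34.

34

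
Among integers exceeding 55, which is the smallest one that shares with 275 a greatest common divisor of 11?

66

275 = 11·25. Any m with gcd(m, 275) = 11 is a multiple of 11, say 11s, with s coprime to 25.
Need s > 55/11, so s ≥ 6. First s ≥ 6 with gcd(s, 25) = 1 is s = 6. Thus m = 11·6 = 66.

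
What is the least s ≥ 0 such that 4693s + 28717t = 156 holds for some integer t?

Euclid: 28717 = 6·4693 + 559; 4693 = 8·559 + 221; 559 = 2·221 + 117; 221 = 1·117 + 104; 117 = 1·104 + 13; 104 = 8·13 + 0 → gcd = 13; 156 = 13·12.
Back-substitution yields 4693·(-257) + 28717·(42) = 13, so one solution is s = -257·12 = -3084, t = 42·12 = 504.
Solutions in s differ by 28717/13 = 2209; the one in [0, 2209) is -3084 mod 2209 = 1334.

1334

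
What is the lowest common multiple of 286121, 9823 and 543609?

286121 = 11 · 19 · 37²; 9823 = 11 · 19 · 47; 543609 = 3² · 11 · 17² · 19
lcm takes max exponent of each prime: 3² · 11 · 17² · 19 · 37² · 47 = 34977433887

34977433887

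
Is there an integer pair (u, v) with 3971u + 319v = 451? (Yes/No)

Yes

By Bézout, 3971u + 319v = 451 has integer solutions iff gcd(3971, 319) | 451.
Euclid: 3971 = 12·319 + 143; 319 = 2·143 + 33; 143 = 4·33 + 11; 33 = 3·11 + 0. gcd = 11; 451 mod 11 = 0. Yes.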